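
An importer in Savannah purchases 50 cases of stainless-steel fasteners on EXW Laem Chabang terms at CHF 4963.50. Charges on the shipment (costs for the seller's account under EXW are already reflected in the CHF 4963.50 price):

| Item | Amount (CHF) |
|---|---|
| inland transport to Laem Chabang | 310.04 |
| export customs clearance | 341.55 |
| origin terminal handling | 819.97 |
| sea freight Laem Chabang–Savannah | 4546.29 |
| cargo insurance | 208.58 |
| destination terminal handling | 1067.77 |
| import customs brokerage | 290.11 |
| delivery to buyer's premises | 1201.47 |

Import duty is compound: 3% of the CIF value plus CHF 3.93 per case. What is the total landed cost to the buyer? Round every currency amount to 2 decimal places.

Total landed cost: CHF 14281.48

EXW: the seller makes goods available at their premises; the buyer bears all onward costs.
CIF value = EXW price + inland to port + export clearance + origin terminal + freight + insurance = 4963.50 + 310.04 + 341.55 + 819.97 + 4546.29 + 208.58 = 11189.93
Ad valorem component: 11189.93 × 3% = 335.70
Specific component: 50 × 3.93 = 196.50
Import duty = 335.70 + 196.50 = 532.20
Buyer bears: inland to port 310.04 + export clearance 341.55 + origin terminal 819.97 + freight 4546.29 + insurance 208.58 + destination terminal 1067.77 + brokerage 290.11 + delivery 1201.47 + duty 532.20 = 9317.98
Landed cost = invoice 4963.50 + 9317.98 = 14281.48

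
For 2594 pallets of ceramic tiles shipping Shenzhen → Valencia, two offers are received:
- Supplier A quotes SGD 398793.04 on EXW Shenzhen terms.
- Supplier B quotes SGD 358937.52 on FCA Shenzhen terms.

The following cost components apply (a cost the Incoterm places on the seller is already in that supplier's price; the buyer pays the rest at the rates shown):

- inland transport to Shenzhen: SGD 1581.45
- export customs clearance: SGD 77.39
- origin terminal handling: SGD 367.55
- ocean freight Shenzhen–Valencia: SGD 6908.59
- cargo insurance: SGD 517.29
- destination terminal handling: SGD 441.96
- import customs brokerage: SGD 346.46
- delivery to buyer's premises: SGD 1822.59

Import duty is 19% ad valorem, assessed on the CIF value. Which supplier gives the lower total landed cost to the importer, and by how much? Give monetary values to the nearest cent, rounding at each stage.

Supplier A (EXW):
CIF value = EXW price + inland to port + export clearance + origin terminal + freight + insurance = 398793.04 + 1581.45 + 77.39 + 367.55 + 6908.59 + 517.29 = 408245.31
Import duty = 408245.31 × 19% = 77566.61
Buyer bears (A): 1581.45 + 77.39 + 367.55 + 6908.59 + 517.29 + 441.96 + 346.46 + 1822.59 = 12063.28
Landed cost (A) = invoice 398793.04 + 12063.28 + duty 77566.61 = 488422.93
Supplier B (FCA):
CIF value = FCA price + origin terminal + freight + insurance = 358937.52 + 367.55 + 6908.59 + 517.29 = 366730.95
Import duty = 366730.95 × 19% = 69678.88
Buyer bears (B): 367.55 + 6908.59 + 517.29 + 441.96 + 346.46 + 1822.59 = 10404.44
Landed cost (B) = invoice 358937.52 + 10404.44 + duty 69678.88 = 439020.84
Difference = |488422.93 − 439020.84| = 49402.09

Supplier B is cheaper by SGD 49402.09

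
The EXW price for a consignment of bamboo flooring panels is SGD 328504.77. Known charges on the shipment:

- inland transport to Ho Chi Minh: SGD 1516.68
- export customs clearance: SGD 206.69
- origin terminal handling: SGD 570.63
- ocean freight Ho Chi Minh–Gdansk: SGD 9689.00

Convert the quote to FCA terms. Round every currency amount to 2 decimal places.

FCA price: SGD 330228.14

Not relevant to the conversion: freight, origin terminal — on the buyer under both terms; not part of either seller's price.
From EXW to FCA, the seller additionally bears: inland to port, export clearance.
FCA price = 328504.77 + 1516.68 + 206.69 = 330228.14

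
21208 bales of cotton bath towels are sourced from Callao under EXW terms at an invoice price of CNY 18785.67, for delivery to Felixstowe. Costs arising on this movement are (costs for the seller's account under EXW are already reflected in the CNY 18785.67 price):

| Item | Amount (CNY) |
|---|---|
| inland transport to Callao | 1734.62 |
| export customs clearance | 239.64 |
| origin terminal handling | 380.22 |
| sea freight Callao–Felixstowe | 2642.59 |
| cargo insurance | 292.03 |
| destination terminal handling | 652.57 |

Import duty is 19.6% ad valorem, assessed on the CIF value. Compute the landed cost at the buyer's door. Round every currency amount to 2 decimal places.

EXW: the seller makes goods available at their premises; the buyer bears all onward costs.
CIF value = EXW price + inland to port + export clearance + origin terminal + freight + insurance = 18785.67 + 1734.62 + 239.64 + 380.22 + 2642.59 + 292.03 = 24074.77
Import duty = 24074.77 × 19.6% = 4718.65
Buyer bears: inland to port 1734.62 + export clearance 239.64 + origin terminal 380.22 + freight 2642.59 + insurance 292.03 + destination terminal 652.57 + duty 4718.65 = 10660.32
Landed cost = invoice 18785.67 + 10660.32 = 29445.99

Total landed cost: CNY 29445.99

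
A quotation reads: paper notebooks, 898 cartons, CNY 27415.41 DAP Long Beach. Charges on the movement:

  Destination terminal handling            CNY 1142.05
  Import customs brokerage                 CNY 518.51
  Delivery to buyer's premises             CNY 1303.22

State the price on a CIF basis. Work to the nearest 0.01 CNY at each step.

Not relevant to the conversion: brokerage — on the buyer under both terms; not part of either seller's price.
From DAP to CIF, the seller no longer bears: destination terminal, delivery.
CIF price = 27415.41 − 1142.05 − 1303.22 = 24970.14

CIF price: CNY 24970.14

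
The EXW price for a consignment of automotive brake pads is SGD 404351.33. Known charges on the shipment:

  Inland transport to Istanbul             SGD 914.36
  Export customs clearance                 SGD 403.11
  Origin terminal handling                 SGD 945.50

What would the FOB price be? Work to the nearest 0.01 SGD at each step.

From EXW to FOB, the seller additionally bears: inland to port, export clearance, origin terminal.
FOB price = 404351.33 + 914.36 + 403.11 + 945.50 = 406614.30

FOB price: SGD 406614.30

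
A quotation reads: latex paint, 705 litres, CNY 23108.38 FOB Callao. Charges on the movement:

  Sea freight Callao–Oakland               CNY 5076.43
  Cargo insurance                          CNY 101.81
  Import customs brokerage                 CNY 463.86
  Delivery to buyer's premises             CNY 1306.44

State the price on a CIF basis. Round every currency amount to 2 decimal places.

CIF price: CNY 28286.62

Not relevant to the conversion: brokerage, delivery — on the buyer under both terms; not part of either seller's price.
From FOB to CIF, the seller additionally bears: freight, insurance.
CIF price = 23108.38 + 5076.43 + 101.81 = 28286.62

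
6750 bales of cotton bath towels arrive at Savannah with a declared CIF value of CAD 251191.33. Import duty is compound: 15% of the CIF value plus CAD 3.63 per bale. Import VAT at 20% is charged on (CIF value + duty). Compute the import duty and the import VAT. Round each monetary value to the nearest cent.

Ad valorem component: 251191.33 × 15% = 37678.70
Specific component: 6750 × 3.63 = 24502.50
Import duty = 37678.70 + 24502.50 = 62181.20
VAT base = CIF + duty = 251191.33 + 62181.20 = 313372.53
Import VAT = 313372.53 × 20% = 62674.51

Import duty: CAD 62181.20; import VAT: CAD 62674.51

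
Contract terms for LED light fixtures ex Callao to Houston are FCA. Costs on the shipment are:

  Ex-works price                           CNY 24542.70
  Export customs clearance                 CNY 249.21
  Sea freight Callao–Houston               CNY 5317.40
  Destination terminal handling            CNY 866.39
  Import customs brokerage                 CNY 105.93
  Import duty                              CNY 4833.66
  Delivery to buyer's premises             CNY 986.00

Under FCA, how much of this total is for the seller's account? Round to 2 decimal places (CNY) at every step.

FCA: the seller delivers export-cleared goods to the carrier; the buyer bears costs from that point.
Seller's account: goods 24542.70 + export clearance 249.21 = 24791.91
Buyer's account: freight 5317.40 + destination terminal 866.39 + brokerage 105.93 + duty 4833.66 + delivery 986.00 = 12109.38

Seller's account: CNY 24791.91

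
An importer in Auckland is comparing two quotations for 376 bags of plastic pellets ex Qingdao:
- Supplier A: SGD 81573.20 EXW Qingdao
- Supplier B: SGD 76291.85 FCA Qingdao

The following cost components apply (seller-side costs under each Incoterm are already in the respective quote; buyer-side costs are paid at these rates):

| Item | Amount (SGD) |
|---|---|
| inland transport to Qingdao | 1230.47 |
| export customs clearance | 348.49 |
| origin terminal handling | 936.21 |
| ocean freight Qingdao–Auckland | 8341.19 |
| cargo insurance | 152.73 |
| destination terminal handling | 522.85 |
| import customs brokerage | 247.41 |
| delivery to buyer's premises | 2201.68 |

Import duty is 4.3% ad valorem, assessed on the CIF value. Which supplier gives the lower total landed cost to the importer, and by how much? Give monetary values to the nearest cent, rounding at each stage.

Supplier B is cheaper by SGD 7155.30

Supplier A (EXW):
CIF value = EXW price + inland to port + export clearance + origin terminal + freight + insurance = 81573.20 + 1230.47 + 348.49 + 936.21 + 8341.19 + 152.73 = 92582.29
Import duty = 92582.29 × 4.3% = 3981.04
Buyer bears (A): 1230.47 + 348.49 + 936.21 + 8341.19 + 152.73 + 522.85 + 247.41 + 2201.68 = 13981.03
Landed cost (A) = invoice 81573.20 + 13981.03 + duty 3981.04 = 99535.27
Supplier B (FCA):
CIF value = FCA price + origin terminal + freight + insurance = 76291.85 + 936.21 + 8341.19 + 152.73 = 85721.98
Import duty = 85721.98 × 4.3% = 3686.05
Buyer bears (B): 936.21 + 8341.19 + 152.73 + 522.85 + 247.41 + 2201.68 = 12402.07
Landed cost (B) = invoice 76291.85 + 12402.07 + duty 3686.05 = 92379.97
Difference = |99535.27 − 92379.97| = 7155.30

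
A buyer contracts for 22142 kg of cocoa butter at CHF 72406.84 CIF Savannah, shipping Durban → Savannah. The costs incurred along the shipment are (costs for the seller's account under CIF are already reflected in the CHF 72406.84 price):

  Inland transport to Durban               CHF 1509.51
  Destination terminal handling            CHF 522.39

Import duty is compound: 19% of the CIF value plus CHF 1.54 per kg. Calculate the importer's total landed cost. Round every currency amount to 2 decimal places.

Total landed cost: CHF 120785.21

CIF: the seller pays costs through ocean freight and marine insurance to the destination port.
Already in the invoice (seller's account under CIF): inland to port — exclude.
The CIF price already equals the CIF value: 72406.84
Ad valorem component: 72406.84 × 19% = 13757.30
Specific component: 22142 × 1.54 = 34098.68
Import duty = 13757.30 + 34098.68 = 47855.98
Buyer bears: destination terminal 522.39 + duty 47855.98 = 48378.37
Landed cost = invoice 72406.84 + 48378.37 = 120785.21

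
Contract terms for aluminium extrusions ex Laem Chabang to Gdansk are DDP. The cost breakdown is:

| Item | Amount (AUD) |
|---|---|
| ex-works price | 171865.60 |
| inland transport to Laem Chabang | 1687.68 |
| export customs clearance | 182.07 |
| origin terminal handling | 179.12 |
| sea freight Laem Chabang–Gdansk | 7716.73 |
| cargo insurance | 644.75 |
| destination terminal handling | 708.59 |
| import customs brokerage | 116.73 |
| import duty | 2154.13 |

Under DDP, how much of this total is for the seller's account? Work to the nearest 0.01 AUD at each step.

Seller's account: AUD 185255.40

DDP: the seller bears all costs including import duty.
Seller's account: goods 171865.60 + inland to port 1687.68 + export clearance 182.07 + origin terminal 179.12 + freight 7716.73 + insurance 644.75 + destination terminal 708.59 + brokerage 116.73 + duty 2154.13 = 185255.40
Buyer's account: 0.00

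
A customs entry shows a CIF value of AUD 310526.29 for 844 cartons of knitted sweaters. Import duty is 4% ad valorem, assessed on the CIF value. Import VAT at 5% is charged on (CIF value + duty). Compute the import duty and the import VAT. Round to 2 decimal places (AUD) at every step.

Import duty = 310526.29 × 4% = 12421.05
VAT base = CIF + duty = 310526.29 + 12421.05 = 322947.34
Import VAT = 322947.34 × 5% = 16147.37

Import duty: AUD 12421.05; import VAT: AUD 16147.37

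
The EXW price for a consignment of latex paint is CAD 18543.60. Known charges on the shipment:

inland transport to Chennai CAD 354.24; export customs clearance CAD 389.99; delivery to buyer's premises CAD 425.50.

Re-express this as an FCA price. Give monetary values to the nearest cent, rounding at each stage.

Not relevant to the conversion: delivery — on the buyer under both terms; not part of either seller's price.
From EXW to FCA, the seller additionally bears: inland to port, export clearance.
FCA price = 18543.60 + 354.24 + 389.99 = 19287.83

FCA price: CAD 19287.83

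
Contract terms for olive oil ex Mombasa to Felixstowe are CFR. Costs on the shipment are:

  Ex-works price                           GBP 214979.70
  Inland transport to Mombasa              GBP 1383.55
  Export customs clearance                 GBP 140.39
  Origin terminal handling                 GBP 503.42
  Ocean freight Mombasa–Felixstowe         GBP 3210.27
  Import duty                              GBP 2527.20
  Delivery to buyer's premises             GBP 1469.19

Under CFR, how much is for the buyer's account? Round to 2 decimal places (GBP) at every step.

CFR: the seller pays costs through ocean freight to the destination port, but not insurance.
Seller's account: goods 214979.70 + inland to port 1383.55 + export clearance 140.39 + origin terminal 503.42 + freight 3210.27 = 220217.33
Buyer's account: duty 2527.20 + delivery 1469.19 = 3996.39

Buyer's account: GBP 3996.39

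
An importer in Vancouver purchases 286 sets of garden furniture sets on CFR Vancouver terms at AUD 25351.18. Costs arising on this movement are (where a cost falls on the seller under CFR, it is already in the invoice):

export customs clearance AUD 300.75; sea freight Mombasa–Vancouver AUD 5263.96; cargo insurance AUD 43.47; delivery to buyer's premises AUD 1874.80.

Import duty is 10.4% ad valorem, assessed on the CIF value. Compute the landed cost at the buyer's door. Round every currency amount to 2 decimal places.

CFR: the seller pays costs through ocean freight to the destination port, but not insurance.
Already in the invoice (seller's account under CFR): export clearance, freight — exclude.
CIF value = CFR price + insurance = 25351.18 + 43.47 = 25394.65
Import duty = 25394.65 × 10.4% = 2641.04
Buyer bears: insurance 43.47 + delivery 1874.80 + duty 2641.04 = 4559.31
Landed cost = invoice 25351.18 + 4559.31 = 29910.49

Total landed cost: AUD 29910.49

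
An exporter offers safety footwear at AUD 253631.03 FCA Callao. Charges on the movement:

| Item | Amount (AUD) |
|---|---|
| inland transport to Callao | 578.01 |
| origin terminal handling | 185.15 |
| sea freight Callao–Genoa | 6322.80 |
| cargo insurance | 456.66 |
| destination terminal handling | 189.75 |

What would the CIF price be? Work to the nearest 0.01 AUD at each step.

CIF price: AUD 260595.64

Not relevant to the conversion: inland to port — on the seller under both FCA and CIF; already in the FCA price and stays in the CIF price. destination terminal — on the buyer under both terms; not part of either seller's price.
From FCA to CIF, the seller additionally bears: origin terminal, freight, insurance.
CIF price = 253631.03 + 185.15 + 6322.80 + 456.66 = 260595.64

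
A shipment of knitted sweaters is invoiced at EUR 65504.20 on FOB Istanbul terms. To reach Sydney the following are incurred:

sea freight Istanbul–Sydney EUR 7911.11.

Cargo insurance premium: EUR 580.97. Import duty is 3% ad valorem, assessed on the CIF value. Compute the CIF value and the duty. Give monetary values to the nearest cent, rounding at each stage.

CIF value: EUR 73996.28; import duty: EUR 2219.89

CIF = FOB price + freight + insurance
CIF = 65504.20 + 7911.11 + 580.97 = 73996.28
Import duty = 73996.28 × 3% = 2219.89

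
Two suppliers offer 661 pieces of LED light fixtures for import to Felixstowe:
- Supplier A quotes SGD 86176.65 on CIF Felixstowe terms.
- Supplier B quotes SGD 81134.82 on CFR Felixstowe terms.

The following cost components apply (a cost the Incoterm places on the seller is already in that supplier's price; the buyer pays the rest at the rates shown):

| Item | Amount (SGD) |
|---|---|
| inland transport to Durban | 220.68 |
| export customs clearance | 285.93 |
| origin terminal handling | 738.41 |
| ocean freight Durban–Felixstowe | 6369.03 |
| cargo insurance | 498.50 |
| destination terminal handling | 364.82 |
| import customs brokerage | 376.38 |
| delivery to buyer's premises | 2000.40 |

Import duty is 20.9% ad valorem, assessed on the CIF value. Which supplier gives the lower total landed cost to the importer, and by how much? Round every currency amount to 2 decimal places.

Supplier B is cheaper by SGD 5492.89

Supplier A (CIF):
The CIF price already equals the CIF value: 86176.65
Import duty = 86176.65 × 20.9% = 18010.92
Buyer bears (A): 364.82 + 376.38 + 2000.40 = 2741.60
Landed cost (A) = invoice 86176.65 + 2741.60 + duty 18010.92 = 106929.17
Supplier B (CFR):
CIF value = CFR price + insurance = 81134.82 + 498.50 = 81633.32
Import duty = 81633.32 × 20.9% = 17061.36
Buyer bears (B): 498.50 + 364.82 + 376.38 + 2000.40 = 3240.10
Landed cost (B) = invoice 81134.82 + 3240.10 + duty 17061.36 = 101436.28
Difference = |106929.17 − 101436.28| = 5492.89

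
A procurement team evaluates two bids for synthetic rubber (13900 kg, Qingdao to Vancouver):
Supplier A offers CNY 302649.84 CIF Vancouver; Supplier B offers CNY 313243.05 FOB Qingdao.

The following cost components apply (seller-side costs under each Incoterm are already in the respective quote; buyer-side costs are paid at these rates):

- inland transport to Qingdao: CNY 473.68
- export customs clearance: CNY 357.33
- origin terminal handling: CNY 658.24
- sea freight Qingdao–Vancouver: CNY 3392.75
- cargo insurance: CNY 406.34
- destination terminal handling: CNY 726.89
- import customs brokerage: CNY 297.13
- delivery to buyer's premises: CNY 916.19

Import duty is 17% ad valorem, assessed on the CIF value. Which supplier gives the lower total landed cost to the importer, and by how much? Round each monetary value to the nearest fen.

Supplier A is cheaper by CNY 16838.99

Supplier A (CIF):
The CIF price already equals the CIF value: 302649.84
Import duty = 302649.84 × 17% = 51450.47
Buyer bears (A): 726.89 + 297.13 + 916.19 = 1940.21
Landed cost (A) = invoice 302649.84 + 1940.21 + duty 51450.47 = 356040.52
Supplier B (FOB):
CIF value = FOB price + freight + insurance = 313243.05 + 3392.75 + 406.34 = 317042.14
Import duty = 317042.14 × 17% = 53897.16
Buyer bears (B): 3392.75 + 406.34 + 726.89 + 297.13 + 916.19 = 5739.30
Landed cost (B) = invoice 313243.05 + 5739.30 + duty 53897.16 = 372879.51
Difference = |356040.52 − 372879.51| = 16838.99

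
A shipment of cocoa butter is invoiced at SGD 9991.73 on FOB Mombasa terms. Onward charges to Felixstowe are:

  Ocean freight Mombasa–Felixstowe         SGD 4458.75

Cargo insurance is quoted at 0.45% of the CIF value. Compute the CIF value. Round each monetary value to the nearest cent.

Let C be the CIF value. C = FOB price + freight + 0.45% × C
C − 0.45% × C = 9991.73 + 4458.75
0.9955 × C = 14450.48
C = 14450.48 / 0.9955 = 14515.80
Insurance premium = 0.45% × 14515.80 = 65.32

CIF value: SGD 14515.80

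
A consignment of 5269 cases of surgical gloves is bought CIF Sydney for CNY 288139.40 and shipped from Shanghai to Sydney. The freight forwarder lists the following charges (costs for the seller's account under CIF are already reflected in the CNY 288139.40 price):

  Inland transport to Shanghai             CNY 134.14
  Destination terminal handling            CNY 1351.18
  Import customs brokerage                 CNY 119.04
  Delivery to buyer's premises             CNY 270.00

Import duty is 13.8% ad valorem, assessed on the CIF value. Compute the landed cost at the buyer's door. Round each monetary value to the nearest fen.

Total landed cost: CNY 329642.86

CIF: the seller pays costs through ocean freight and marine insurance to the destination port.
Already in the invoice (seller's account under CIF): inland to port — exclude.
The CIF price already equals the CIF value: 288139.40
Import duty = 288139.40 × 13.8% = 39763.24
Buyer bears: destination terminal 1351.18 + brokerage 119.04 + delivery 270.00 + duty 39763.24 = 41503.46
Landed cost = invoice 288139.40 + 41503.46 = 329642.86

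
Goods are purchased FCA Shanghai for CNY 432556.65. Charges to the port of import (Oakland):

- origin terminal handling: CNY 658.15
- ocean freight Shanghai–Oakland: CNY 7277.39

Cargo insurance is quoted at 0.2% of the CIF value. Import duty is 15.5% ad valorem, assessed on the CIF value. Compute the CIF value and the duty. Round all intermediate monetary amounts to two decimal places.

CIF value: CNY 441374.94; import duty: CNY 68413.12

Let C be the CIF value. C = FCA price + pre-shipment costs + freight + 0.2% × C
C − 0.2% × C = 432556.65 + 658.15 + 7277.39
0.998 × C = 440492.19
C = 440492.19 / 0.998 = 441374.94
Insurance premium = 0.2% × 441374.94 = 882.75
Import duty = 441374.94 × 15.5% = 68413.12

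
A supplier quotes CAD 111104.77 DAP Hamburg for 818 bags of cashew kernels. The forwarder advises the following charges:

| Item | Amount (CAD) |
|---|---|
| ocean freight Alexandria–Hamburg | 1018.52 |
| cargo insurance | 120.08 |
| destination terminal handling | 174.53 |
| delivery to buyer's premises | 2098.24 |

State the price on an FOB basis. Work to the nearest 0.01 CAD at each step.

FOB price: CAD 107693.40

From DAP to FOB, the seller no longer bears: freight, insurance, destination terminal, delivery.
FOB price = 111104.77 − 1018.52 − 120.08 − 174.53 − 2098.24 = 107693.40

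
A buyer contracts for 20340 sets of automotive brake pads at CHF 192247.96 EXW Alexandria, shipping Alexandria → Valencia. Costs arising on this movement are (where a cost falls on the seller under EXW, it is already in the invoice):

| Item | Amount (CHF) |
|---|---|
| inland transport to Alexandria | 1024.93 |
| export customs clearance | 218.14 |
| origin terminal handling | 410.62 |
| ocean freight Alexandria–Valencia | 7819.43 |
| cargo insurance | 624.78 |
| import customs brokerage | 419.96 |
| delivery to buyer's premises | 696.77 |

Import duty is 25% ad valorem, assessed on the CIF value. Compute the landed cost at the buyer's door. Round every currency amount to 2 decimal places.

EXW: the seller makes goods available at their premises; the buyer bears all onward costs.
CIF value = EXW price + inland to port + export clearance + origin terminal + freight + insurance = 192247.96 + 1024.93 + 218.14 + 410.62 + 7819.43 + 624.78 = 202345.86
Import duty = 202345.86 × 25% = 50586.47
Buyer bears: inland to port 1024.93 + export clearance 218.14 + origin terminal 410.62 + freight 7819.43 + insurance 624.78 + brokerage 419.96 + delivery 696.77 + duty 50586.47 = 61801.10
Landed cost = invoice 192247.96 + 61801.10 = 254049.06

Total landed cost: CHF 254049.06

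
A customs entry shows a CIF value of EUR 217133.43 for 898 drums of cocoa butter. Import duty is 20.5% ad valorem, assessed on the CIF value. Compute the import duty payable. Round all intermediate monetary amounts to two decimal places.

Import duty: EUR 44512.35

Import duty = 217133.43 × 20.5% = 44512.35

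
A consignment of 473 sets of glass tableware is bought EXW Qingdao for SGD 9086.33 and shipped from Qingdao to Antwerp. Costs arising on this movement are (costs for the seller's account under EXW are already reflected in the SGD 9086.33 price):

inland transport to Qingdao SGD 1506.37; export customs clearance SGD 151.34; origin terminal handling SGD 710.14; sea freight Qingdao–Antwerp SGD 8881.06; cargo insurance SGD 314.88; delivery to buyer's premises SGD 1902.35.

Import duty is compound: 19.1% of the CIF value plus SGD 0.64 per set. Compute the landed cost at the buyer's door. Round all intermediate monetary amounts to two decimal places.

Total landed cost: SGD 26799.36

EXW: the seller makes goods available at their premises; the buyer bears all onward costs.
CIF value = EXW price + inland to port + export clearance + origin terminal + freight + insurance = 9086.33 + 1506.37 + 151.34 + 710.14 + 8881.06 + 314.88 = 20650.12
Ad valorem component: 20650.12 × 19.1% = 3944.17
Specific component: 473 × 0.64 = 302.72
Import duty = 3944.17 + 302.72 = 4246.89
Buyer bears: inland to port 1506.37 + export clearance 151.34 + origin terminal 710.14 + freight 8881.06 + insurance 314.88 + delivery 1902.35 + duty 4246.89 = 17713.03
Landed cost = invoice 9086.33 + 17713.03 = 26799.36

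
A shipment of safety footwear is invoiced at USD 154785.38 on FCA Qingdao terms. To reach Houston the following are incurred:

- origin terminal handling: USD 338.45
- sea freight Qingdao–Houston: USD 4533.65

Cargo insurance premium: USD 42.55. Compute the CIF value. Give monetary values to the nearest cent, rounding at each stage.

CIF value: USD 159700.03

CIF = FCA price + pre-shipment costs + freight + insurance
CIF = 154785.38 + 338.45 + 4533.65 + 42.55 = 159700.03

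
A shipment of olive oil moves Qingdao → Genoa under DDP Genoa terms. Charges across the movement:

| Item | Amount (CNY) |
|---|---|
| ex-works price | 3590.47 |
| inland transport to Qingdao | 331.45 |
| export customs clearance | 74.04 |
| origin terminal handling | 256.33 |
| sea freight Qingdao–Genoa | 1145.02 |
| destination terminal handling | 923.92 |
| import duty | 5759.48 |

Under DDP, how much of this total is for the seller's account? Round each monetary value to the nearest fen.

Seller's account: CNY 12080.71

DDP: the seller bears all costs including import duty.
Seller's account: goods 3590.47 + inland to port 331.45 + export clearance 74.04 + origin terminal 256.33 + freight 1145.02 + destination terminal 923.92 + duty 5759.48 = 12080.71
Buyer's account: 0.00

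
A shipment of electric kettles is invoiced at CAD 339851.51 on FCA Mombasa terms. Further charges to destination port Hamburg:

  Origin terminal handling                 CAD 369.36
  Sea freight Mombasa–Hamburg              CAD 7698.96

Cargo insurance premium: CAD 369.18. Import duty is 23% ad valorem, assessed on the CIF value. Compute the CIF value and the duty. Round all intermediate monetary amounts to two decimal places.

CIF value: CAD 348289.01; import duty: CAD 80106.47

CIF = FCA price + pre-shipment costs + freight + insurance
CIF = 339851.51 + 369.36 + 7698.96 + 369.18 = 348289.01
Import duty = 348289.01 × 23% = 80106.47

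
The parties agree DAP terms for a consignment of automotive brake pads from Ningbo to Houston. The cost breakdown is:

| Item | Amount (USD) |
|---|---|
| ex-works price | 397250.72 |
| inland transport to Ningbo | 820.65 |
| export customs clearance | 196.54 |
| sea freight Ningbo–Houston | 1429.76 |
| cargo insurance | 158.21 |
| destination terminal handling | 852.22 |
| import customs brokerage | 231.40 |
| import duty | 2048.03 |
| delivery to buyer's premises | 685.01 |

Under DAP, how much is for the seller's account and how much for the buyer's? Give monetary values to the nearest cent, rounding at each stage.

Seller: USD 401393.11; buyer: USD 2279.43

DAP: the seller bears all costs to the named destination except import duty and clearance.
Seller's account: goods 397250.72 + inland to port 820.65 + export clearance 196.54 + freight 1429.76 + insurance 158.21 + destination terminal 852.22 + delivery 685.01 = 401393.11
Buyer's account: brokerage 231.40 + duty 2048.03 = 2279.43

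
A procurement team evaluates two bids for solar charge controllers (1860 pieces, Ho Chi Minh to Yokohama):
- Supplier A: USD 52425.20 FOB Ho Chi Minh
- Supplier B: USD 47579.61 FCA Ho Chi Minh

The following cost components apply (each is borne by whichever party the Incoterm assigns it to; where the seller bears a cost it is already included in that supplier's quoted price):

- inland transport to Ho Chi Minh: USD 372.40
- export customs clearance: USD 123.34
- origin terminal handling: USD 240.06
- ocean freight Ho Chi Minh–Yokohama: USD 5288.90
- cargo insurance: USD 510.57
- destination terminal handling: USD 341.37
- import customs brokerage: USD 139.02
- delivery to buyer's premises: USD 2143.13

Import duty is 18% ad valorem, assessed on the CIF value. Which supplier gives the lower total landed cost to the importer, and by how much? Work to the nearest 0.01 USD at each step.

Supplier B is cheaper by USD 5434.52

Supplier A (FOB):
CIF value = FOB price + freight + insurance = 52425.20 + 5288.90 + 510.57 = 58224.67
Import duty = 58224.67 × 18% = 10480.44
Buyer bears (A): 5288.90 + 510.57 + 341.37 + 139.02 + 2143.13 = 8422.99
Landed cost (A) = invoice 52425.20 + 8422.99 + duty 10480.44 = 71328.63
Supplier B (FCA):
CIF value = FCA price + origin terminal + freight + insurance = 47579.61 + 240.06 + 5288.90 + 510.57 = 53619.14
Import duty = 53619.14 × 18% = 9651.45
Buyer bears (B): 240.06 + 5288.90 + 510.57 + 341.37 + 139.02 + 2143.13 = 8663.05
Landed cost (B) = invoice 47579.61 + 8663.05 + duty 9651.45 = 65894.11
Difference = |71328.63 − 65894.11| = 5434.52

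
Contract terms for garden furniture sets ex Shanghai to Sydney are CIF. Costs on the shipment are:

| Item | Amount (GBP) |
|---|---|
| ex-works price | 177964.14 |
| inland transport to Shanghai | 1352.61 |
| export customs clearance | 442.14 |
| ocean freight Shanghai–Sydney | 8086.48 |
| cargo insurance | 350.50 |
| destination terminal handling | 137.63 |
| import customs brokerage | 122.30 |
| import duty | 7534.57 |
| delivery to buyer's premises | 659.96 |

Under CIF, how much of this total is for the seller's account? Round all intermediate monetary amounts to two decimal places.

Seller's account: GBP 188195.87

CIF: the seller pays costs through ocean freight and marine insurance to the destination port.
Seller's account: goods 177964.14 + inland to port 1352.61 + export clearance 442.14 + freight 8086.48 + insurance 350.50 = 188195.87
Buyer's account: destination terminal 137.63 + brokerage 122.30 + duty 7534.57 + delivery 659.96 = 8454.46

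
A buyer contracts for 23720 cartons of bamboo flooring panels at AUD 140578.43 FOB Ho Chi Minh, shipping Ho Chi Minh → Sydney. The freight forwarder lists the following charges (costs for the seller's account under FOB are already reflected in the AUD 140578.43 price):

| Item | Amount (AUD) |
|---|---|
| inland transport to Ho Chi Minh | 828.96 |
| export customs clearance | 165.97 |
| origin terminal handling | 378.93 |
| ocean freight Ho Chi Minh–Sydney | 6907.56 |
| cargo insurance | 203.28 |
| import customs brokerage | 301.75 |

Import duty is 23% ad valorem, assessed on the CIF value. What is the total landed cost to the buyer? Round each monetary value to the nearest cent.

FOB: the seller bears costs until goods are on board at the origin port; the buyer bears freight, insurance and all costs thereafter.
Already in the invoice (seller's account under FOB): inland to port, export clearance, origin terminal — exclude.
CIF value = FOB price + freight + insurance = 140578.43 + 6907.56 + 203.28 = 147689.27
Import duty = 147689.27 × 23% = 33968.53
Buyer bears: freight 6907.56 + insurance 203.28 + brokerage 301.75 + duty 33968.53 = 41381.12
Landed cost = invoice 140578.43 + 41381.12 = 181959.55

Total landed cost: AUD 181959.55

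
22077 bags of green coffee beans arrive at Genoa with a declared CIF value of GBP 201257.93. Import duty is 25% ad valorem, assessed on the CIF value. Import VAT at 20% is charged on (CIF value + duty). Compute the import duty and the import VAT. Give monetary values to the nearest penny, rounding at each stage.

Import duty = 201257.93 × 25% = 50314.48
VAT base = CIF + duty = 201257.93 + 50314.48 = 251572.41
Import VAT = 251572.41 × 20% = 50314.48

Import duty: GBP 50314.48; import VAT: GBP 50314.48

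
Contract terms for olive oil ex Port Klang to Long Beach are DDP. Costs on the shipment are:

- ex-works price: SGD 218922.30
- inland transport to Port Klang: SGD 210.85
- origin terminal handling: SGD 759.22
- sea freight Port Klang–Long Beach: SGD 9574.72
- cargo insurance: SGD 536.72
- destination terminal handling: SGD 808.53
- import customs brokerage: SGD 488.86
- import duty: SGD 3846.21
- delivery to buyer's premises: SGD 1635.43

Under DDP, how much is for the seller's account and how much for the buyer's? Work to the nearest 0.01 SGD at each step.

DDP: the seller bears all costs including import duty.
Seller's account: goods 218922.30 + inland to port 210.85 + origin terminal 759.22 + freight 9574.72 + insurance 536.72 + destination terminal 808.53 + brokerage 488.86 + duty 3846.21 + delivery 1635.43 = 236782.84
Buyer's account: 0.00

Seller: SGD 236782.84; buyer: SGD 0.00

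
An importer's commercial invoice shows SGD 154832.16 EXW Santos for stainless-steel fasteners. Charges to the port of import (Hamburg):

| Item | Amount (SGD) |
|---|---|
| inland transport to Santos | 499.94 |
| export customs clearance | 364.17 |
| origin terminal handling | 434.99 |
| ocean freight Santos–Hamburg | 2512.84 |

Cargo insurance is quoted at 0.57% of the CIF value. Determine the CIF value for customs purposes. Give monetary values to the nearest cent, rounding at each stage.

CIF value: SGD 159553.56

Let C be the CIF value. C = EXW price + pre-shipment costs + freight + 0.57% × C
C − 0.57% × C = 154832.16 + 499.94 + 364.17 + 434.99 + 2512.84
0.9943 × C = 158644.10
C = 158644.10 / 0.9943 = 159553.56
Insurance premium = 0.57% × 159553.56 = 909.46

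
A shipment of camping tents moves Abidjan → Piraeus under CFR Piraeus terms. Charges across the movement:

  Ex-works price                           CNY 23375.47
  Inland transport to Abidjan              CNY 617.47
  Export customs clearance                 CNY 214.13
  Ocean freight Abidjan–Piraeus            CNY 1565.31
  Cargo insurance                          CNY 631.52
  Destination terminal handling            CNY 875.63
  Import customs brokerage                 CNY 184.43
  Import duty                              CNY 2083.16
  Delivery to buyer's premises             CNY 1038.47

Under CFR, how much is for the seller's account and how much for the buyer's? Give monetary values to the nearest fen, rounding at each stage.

Seller: CNY 25772.38; buyer: CNY 4813.21

CFR: the seller pays costs through ocean freight to the destination port, but not insurance.
Seller's account: goods 23375.47 + inland to port 617.47 + export clearance 214.13 + freight 1565.31 = 25772.38
Buyer's account: insurance 631.52 + destination terminal 875.63 + brokerage 184.43 + duty 2083.16 + delivery 1038.47 = 4813.21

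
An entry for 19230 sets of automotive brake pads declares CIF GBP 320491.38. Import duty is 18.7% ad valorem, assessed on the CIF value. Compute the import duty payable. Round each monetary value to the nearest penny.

Import duty: GBP 59931.89

Import duty = 320491.38 × 18.7% = 59931.89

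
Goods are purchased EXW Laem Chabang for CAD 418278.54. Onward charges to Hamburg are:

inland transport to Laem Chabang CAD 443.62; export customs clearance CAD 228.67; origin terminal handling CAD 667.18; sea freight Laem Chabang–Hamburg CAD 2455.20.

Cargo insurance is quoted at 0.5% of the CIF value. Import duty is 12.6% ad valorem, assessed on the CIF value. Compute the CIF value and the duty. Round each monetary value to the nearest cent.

Let C be the CIF value. C = EXW price + pre-shipment costs + freight + 0.5% × C
C − 0.5% × C = 418278.54 + 443.62 + 228.67 + 667.18 + 2455.20
0.995 × C = 422073.21
C = 422073.21 / 0.995 = 424194.18
Insurance premium = 0.5% × 424194.18 = 2120.97
Import duty = 424194.18 × 12.6% = 53448.47

CIF value: CAD 424194.18; import duty: CAD 53448.47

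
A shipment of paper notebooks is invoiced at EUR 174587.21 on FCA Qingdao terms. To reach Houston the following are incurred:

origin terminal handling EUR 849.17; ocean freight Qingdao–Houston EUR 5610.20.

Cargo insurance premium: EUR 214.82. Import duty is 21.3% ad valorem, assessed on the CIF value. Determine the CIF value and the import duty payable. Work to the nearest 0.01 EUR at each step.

CIF value: EUR 181261.40; import duty: EUR 38608.68

CIF = FCA price + pre-shipment costs + freight + insurance
CIF = 174587.21 + 849.17 + 5610.20 + 214.82 = 181261.40
Import duty = 181261.40 × 21.3% = 38608.68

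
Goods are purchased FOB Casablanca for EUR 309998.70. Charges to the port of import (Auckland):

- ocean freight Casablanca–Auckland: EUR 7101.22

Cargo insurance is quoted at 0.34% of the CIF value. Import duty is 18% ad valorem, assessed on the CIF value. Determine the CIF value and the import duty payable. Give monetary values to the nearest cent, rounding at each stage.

CIF value: EUR 318181.74; import duty: EUR 57272.71

Let C be the CIF value. C = FOB price + freight + 0.34% × C
C − 0.34% × C = 309998.70 + 7101.22
0.9966 × C = 317099.92
C = 317099.92 / 0.9966 = 318181.74
Insurance premium = 0.34% × 318181.74 = 1081.82
Import duty = 318181.74 × 18% = 57272.71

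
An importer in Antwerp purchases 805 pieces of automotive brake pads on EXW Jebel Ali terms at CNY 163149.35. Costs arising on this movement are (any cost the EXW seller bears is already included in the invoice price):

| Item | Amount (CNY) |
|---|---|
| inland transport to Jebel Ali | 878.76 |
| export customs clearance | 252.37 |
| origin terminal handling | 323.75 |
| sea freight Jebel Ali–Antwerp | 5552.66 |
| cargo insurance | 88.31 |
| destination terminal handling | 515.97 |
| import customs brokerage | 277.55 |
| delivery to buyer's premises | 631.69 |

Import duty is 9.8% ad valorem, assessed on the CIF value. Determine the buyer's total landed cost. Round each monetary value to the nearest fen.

Total landed cost: CNY 188354.44

EXW: the seller makes goods available at their premises; the buyer bears all onward costs.
CIF value = EXW price + inland to port + export clearance + origin terminal + freight + insurance = 163149.35 + 878.76 + 252.37 + 323.75 + 5552.66 + 88.31 = 170245.20
Import duty = 170245.20 × 9.8% = 16684.03
Buyer bears: inland to port 878.76 + export clearance 252.37 + origin terminal 323.75 + freight 5552.66 + insurance 88.31 + destination terminal 515.97 + brokerage 277.55 + delivery 631.69 + duty 16684.03 = 25205.09
Landed cost = invoice 163149.35 + 25205.09 = 188354.44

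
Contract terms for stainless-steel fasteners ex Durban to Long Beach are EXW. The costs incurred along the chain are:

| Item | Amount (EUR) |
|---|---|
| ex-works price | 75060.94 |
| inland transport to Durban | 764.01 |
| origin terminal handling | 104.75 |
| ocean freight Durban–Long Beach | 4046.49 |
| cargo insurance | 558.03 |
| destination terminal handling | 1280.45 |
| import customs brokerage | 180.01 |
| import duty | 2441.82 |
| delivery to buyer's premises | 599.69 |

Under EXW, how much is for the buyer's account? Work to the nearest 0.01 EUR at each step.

EXW: the seller makes goods available at their premises; the buyer bears all onward costs.
Seller's account: goods 75060.94 = 75060.94
Buyer's account: inland to port 764.01 + origin terminal 104.75 + freight 4046.49 + insurance 558.03 + destination terminal 1280.45 + brokerage 180.01 + duty 2441.82 + delivery 599.69 = 9975.25

Buyer's account: EUR 9975.25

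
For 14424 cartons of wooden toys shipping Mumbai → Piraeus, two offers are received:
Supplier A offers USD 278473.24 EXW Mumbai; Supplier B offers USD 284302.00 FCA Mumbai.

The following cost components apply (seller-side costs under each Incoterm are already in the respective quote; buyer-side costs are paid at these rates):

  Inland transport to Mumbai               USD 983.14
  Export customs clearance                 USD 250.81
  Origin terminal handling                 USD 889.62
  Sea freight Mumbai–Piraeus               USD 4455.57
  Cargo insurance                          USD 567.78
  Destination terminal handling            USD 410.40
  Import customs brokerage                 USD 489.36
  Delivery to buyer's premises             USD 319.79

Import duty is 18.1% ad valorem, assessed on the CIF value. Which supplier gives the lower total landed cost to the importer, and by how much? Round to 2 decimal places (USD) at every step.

Supplier A is cheaper by USD 5426.47

Supplier A (EXW):
CIF value = EXW price + inland to port + export clearance + origin terminal + freight + insurance = 278473.24 + 983.14 + 250.81 + 889.62 + 4455.57 + 567.78 = 285620.16
Import duty = 285620.16 × 18.1% = 51697.25
Buyer bears (A): 983.14 + 250.81 + 889.62 + 4455.57 + 567.78 + 410.40 + 489.36 + 319.79 = 8366.47
Landed cost (A) = invoice 278473.24 + 8366.47 + duty 51697.25 = 338536.96
Supplier B (FCA):
CIF value = FCA price + origin terminal + freight + insurance = 284302.00 + 889.62 + 4455.57 + 567.78 = 290214.97
Import duty = 290214.97 × 18.1% = 52528.91
Buyer bears (B): 889.62 + 4455.57 + 567.78 + 410.40 + 489.36 + 319.79 = 7132.52
Landed cost (B) = invoice 284302.00 + 7132.52 + duty 52528.91 = 343963.43
Difference = |338536.96 − 343963.43| = 5426.47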